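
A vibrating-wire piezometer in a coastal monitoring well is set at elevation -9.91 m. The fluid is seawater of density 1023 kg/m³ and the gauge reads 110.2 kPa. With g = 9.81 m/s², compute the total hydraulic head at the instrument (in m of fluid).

h ≈ 1.07 m

ψ = P/(ρg) = 110.2×1000 / (1023 × 9.81) = 10.98 m.
h = z + ψ = -9.91 + 10.98 = 1.07 m.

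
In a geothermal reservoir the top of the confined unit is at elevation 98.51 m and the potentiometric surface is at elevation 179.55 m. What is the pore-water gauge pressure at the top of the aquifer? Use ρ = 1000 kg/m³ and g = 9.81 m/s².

Pressure head at the aquifer top: ψ = h − z = 179.55 − 98.51 = 81.04 m.
P = ρgψ = 1000 × 9.81 × 81.04 = 795002 Pa ≈ 795 kPa.

P ≈ 795 kPa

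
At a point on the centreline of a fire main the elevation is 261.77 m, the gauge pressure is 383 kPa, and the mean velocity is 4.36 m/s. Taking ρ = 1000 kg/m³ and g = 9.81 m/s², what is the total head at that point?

h ≈ 301.78 m

Pressure head ψ = P/(ρg) = 383×1000 / (1000 × 9.81) = 39.04 m.
Velocity head = v²/(2g) = 4.36² / (2 × 9.81) = 0.969 m.
h = z + ψ + v²/(2g) = 261.77 + 39.04 + 0.969 = 301.78 m.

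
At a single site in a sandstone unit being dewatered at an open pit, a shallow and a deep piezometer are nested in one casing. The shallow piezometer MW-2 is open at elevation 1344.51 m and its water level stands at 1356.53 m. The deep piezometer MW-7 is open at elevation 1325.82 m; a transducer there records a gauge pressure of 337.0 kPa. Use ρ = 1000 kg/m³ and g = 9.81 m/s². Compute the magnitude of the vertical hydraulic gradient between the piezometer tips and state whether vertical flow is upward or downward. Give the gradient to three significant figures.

|i_v| ≈ 0.195; vertical flow is upward

Total head at MW-2: h = 1356.53 m (water level in the standpipe).
Pressure head at MW-7: ψ = P/(ρg) = 337.0×1000 / (1000 × 9.81) = 34.35 m.
Total head at MW-7: h = z + ψ = 1325.82 + 34.35 = 1360.17 m.
Δh = h(MW-2) − h(MW-7) = 1356.53 − 1360.17 = -3.64 m.
Vertical separation Δz = 1344.51 − 1325.82 = 18.69 m.
|i_v| = |Δh| / Δz = 3.64 / 18.69 = 0.195.
Head is higher in the deep piezometer, so vertical flow is upward (discharge condition).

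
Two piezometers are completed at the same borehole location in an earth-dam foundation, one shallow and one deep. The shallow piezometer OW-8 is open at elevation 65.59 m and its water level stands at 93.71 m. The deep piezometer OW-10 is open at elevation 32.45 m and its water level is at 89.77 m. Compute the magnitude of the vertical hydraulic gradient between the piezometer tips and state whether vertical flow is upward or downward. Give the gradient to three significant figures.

Total head at OW-8: h = 93.71 m (water level in the standpipe).
Total head at OW-10: h = 89.77 m.
Δh = h(OW-8) − h(OW-10) = 93.71 − 89.77 = 3.94 m.
Vertical separation Δz = 65.59 − 32.45 = 33.14 m.
|i_v| = |Δh| / Δz = 3.94 / 33.14 = 0.119.
Head is higher in the shallow piezometer, so vertical flow is downward (recharge condition).

|i_v| ≈ 0.119; vertical flow is downward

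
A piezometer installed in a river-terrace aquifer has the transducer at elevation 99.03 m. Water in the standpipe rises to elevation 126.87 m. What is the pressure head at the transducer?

Total head h = 126.87 m (the water-surface elevation in the piezometer).
Pressure head ψ = h − z = 126.87 − 99.03 = 27.84 m.

ψ ≈ 27.84 m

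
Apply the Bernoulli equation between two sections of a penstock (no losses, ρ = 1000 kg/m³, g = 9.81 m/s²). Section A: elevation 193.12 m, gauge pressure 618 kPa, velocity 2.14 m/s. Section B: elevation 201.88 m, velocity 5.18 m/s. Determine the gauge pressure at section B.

P₂ ≈ 521 kPa

Pressure head at A: ψ₁ = P₁/(ρg) = 618×1000 / (1000 × 9.81) = 63.00 m.
Velocity heads: v₁²/2g = 2.14²/19.62 = 0.233 m; v₂²/2g = 5.18²/19.62 = 1.368 m.
Total head H = z₁ + ψ₁ + v₁²/2g = 193.12 + 63.00 + 0.233 = 256.35 m.
ψ₂ = H − z₂ − v₂²/2g = 256.35 − 201.88 − 1.368 = 53.10 m.
P₂ = ρgψ₂ = 1000 × 9.81 × 53.10 ≈ 521 kPa.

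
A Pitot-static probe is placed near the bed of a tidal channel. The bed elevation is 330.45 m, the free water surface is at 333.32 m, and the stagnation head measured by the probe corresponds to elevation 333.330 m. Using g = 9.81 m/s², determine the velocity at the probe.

v ≈ 0.443 m/s

Near the bed, under hydrostatic conditions, the piezometric head (z + ψ) equals the free-surface elevation, 333.32 m.
Velocity head = total − piezometric = 333.330 − 333.32 = 0.010 m.
v = √(2g·h_v) = √(2 × 9.81 × 0.010) = 0.443 m/s.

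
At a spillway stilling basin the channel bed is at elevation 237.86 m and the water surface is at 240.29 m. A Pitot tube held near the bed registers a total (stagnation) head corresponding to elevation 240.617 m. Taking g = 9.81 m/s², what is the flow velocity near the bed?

v ≈ 2.53 m/s

Near the bed, under hydrostatic conditions, the piezometric head (z + ψ) equals the free-surface elevation, 240.29 m.
Velocity head = total − piezometric = 240.617 − 240.29 = 0.327 m.
v = √(2g·h_v) = √(2 × 9.81 × 0.327) = 2.53 m/s.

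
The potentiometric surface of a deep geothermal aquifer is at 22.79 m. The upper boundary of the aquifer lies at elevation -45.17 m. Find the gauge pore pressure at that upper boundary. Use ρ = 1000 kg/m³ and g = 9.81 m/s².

Pressure head at the aquifer top: ψ = h − z = 22.79 − (-45.17) = 67.96 m.
P = ρgψ = 1000 × 9.81 × 67.96 = 666688 Pa ≈ 667 kPa.

P ≈ 667 kPa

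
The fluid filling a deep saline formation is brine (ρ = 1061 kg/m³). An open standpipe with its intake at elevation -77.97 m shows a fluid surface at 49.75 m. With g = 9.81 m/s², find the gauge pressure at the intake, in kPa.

P ≈ 1330 kPa

Pressure head ψ = h − z = 49.75 − (-77.97) = 127.72 m.
P = ρgψ = 1061 × 9.81 × 127.72 = 1329362 Pa ≈ 1330 kPa.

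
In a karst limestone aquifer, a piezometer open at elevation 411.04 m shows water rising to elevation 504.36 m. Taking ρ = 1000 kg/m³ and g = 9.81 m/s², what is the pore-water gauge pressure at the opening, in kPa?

P ≈ 915 kPa

Pressure head ψ = h − z = 504.36 − 411.04 = 93.32 m.
P = ρgψ = 1000 × 9.81 × 93.32 = 915469 Pa ≈ 915 kPa.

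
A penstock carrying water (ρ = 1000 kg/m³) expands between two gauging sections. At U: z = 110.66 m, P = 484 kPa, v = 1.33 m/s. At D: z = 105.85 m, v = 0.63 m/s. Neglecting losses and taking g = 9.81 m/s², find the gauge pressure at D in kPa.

P₂ ≈ 532 kPa

Pressure head at U: ψ₁ = P₁/(ρg) = 484×1000 / (1000 × 9.81) = 49.34 m.
Velocity heads: v₁²/2g = 1.33²/19.62 = 0.090 m; v₂²/2g = 0.63²/19.62 = 0.020 m.
Total head H = z₁ + ψ₁ + v₁²/2g = 110.66 + 49.34 + 0.090 = 160.09 m.
ψ₂ = H − z₂ − v₂²/2g = 160.09 − 105.85 − 0.020 = 54.22 m.
P₂ = ρgψ₂ = 1000 × 9.81 × 54.22 ≈ 532 kPa.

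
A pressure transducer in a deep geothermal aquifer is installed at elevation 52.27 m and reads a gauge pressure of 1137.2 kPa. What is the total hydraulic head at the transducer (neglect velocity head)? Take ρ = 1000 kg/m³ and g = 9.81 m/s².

h ≈ 168.19 m

ψ = P/(ρg) = 1137.2×1000 / (1000 × 9.81) = 115.92 m.
h = z + ψ = 52.27 + 115.92 = 168.19 m.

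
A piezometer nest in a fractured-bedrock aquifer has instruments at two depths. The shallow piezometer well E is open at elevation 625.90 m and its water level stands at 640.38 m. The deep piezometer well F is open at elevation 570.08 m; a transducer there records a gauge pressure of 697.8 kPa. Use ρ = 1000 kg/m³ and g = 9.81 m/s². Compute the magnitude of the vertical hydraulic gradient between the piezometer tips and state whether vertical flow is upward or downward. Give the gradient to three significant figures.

Total head at well E: h = 640.38 m (water level in the standpipe).
Pressure head at well F: ψ = P/(ρg) = 697.8×1000 / (1000 × 9.81) = 71.13 m.
Total head at well F: h = z + ψ = 570.08 + 71.13 = 641.21 m.
Δh = h(well E) − h(well F) = 640.38 − 641.21 = -0.83 m.
Vertical separation Δz = 625.90 − 570.08 = 55.82 m.
|i_v| = |Δh| / Δz = 0.83 / 55.82 = 0.0149.
Head is higher in the deep piezometer, so vertical flow is upward (discharge condition).

|i_v| ≈ 0.0149; vertical flow is upward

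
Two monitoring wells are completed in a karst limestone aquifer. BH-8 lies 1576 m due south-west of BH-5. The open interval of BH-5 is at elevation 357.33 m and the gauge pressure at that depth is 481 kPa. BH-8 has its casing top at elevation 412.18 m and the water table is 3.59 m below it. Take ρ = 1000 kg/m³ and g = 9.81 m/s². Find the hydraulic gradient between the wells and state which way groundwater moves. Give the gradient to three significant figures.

i ≈ 0.00141; groundwater flows toward the north-east

Pressure head at BH-5: ψ = P/(ρg) = 481×1000 / (1000 × 9.81) = 49.03 m.
Total head at BH-5: h = z + ψ = 357.33 + 49.03 = 406.36 m.
Total head at BH-8: h = 412.18 − 3.59 = 408.59 m.
Head difference: h(BH-5) − h(BH-8) = 406.36 − 408.59 = -2.23 m.
Hydraulic gradient: i = |Δh| / L = 2.23 / 1576 = 0.00141.
Flow is from higher to lower head: from BH-8 toward BH-5, i.e. toward the north-east.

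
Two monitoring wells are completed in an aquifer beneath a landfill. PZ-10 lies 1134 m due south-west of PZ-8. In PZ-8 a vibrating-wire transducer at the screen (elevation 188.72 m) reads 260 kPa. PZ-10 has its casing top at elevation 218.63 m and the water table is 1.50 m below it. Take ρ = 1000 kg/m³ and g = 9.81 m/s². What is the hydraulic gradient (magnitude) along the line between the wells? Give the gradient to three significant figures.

Pressure head at PZ-8: ψ = P/(ρg) = 260×1000 / (1000 × 9.81) = 26.50 m.
Total head at PZ-8: h = z + ψ = 188.72 + 26.50 = 215.22 m.
Total head at PZ-10: h = 218.63 − 1.50 = 217.13 m.
Head difference: h(PZ-8) − h(PZ-10) = 215.22 − 217.13 = -1.91 m.
Hydraulic gradient: i = |Δh| / L = 1.91 / 1134 = 0.00168.

i ≈ 0.00168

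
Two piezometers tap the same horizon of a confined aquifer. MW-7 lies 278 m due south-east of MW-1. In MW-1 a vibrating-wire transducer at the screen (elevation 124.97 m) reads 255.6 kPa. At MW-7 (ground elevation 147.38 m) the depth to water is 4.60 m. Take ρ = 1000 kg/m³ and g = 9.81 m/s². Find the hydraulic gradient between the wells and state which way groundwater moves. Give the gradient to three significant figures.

Pressure head at MW-1: ψ = P/(ρg) = 255.6×1000 / (1000 × 9.81) = 26.06 m.
Total head at MW-1: h = z + ψ = 124.97 + 26.06 = 151.03 m.
Total head at MW-7: h = 147.38 − 4.60 = 142.78 m.
Head difference: h(MW-1) − h(MW-7) = 151.03 − 142.78 = 8.25 m.
Hydraulic gradient: i = |Δh| / L = 8.25 / 278 = 0.0297.
Flow is from higher to lower head: from MW-1 toward MW-7, i.e. toward the south-east.

i ≈ 0.0297; groundwater flows toward the south-east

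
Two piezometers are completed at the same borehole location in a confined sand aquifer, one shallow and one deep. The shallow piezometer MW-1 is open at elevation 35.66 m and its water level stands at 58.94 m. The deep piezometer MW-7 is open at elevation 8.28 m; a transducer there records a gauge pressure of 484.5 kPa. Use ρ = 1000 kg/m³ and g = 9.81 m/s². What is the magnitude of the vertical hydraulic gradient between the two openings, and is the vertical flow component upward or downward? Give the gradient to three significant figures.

|i_v| ≈ 0.0464; vertical flow is downward

Total head at MW-1: h = 58.94 m (water level in the standpipe).
Pressure head at MW-7: ψ = P/(ρg) = 484.5×1000 / (1000 × 9.81) = 49.39 m.
Total head at MW-7: h = z + ψ = 8.28 + 49.39 = 57.67 m.
Δh = h(MW-1) − h(MW-7) = 58.94 − 57.67 = 1.27 m.
Vertical separation Δz = 35.66 − 8.28 = 27.38 m.
|i_v| = |Δh| / Δz = 1.27 / 27.38 = 0.0464.
Head is higher in the shallow piezometer, so vertical flow is downward (recharge condition).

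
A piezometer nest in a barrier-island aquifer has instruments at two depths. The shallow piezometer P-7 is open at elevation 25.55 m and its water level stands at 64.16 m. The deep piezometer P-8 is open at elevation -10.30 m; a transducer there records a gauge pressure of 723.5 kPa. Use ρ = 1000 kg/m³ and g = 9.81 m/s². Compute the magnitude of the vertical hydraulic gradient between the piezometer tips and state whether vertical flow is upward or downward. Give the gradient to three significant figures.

Total head at P-7: h = 64.16 m (water level in the standpipe).
Pressure head at P-8: ψ = P/(ρg) = 723.5×1000 / (1000 × 9.81) = 73.75 m.
Total head at P-8: h = z + ψ = -10.30 + 73.75 = 63.45 m.
Δh = h(P-7) − h(P-8) = 64.16 − 63.45 = 0.71 m.
Vertical separation Δz = 25.55 − (-10.30) = 35.85 m.
|i_v| = |Δh| / Δz = 0.71 / 35.85 = 0.0198.
Head is higher in the shallow piezometer, so vertical flow is downward (recharge condition).

|i_v| ≈ 0.0198; vertical flow is downward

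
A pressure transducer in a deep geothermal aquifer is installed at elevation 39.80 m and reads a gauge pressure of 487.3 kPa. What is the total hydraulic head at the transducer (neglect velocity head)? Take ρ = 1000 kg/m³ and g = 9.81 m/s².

ψ = P/(ρg) = 487.3×1000 / (1000 × 9.81) = 49.67 m.
h = z + ψ = 39.80 + 49.67 = 89.47 m.

h ≈ 89.47 m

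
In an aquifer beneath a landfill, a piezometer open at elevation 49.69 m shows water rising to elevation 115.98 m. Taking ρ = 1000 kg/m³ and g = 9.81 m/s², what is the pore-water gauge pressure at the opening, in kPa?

Pressure head ψ = h − z = 115.98 − 49.69 = 66.29 m.
P = ρgψ = 1000 × 9.81 × 66.29 = 650305 Pa ≈ 650 kPa.

P ≈ 650 kPa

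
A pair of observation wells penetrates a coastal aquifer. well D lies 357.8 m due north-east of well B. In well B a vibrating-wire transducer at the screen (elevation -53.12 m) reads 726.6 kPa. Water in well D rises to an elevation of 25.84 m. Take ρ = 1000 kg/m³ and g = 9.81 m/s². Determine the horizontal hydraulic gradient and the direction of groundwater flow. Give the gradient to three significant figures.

Pressure head at well B: ψ = P/(ρg) = 726.6×1000 / (1000 × 9.81) = 74.07 m.
Total head at well B: h = z + ψ = -53.12 + 74.07 = 20.95 m.
Total head at well D: h = 25.84 m (water level in the piezometer is the total head).
Head difference: h(well B) − h(well D) = 20.95 − 25.84 = -4.89 m.
Hydraulic gradient: i = |Δh| / L = 4.89 / 357.8 = 0.0137.
Flow is from higher to lower head: from well D toward well B, i.e. toward the south-west.

i ≈ 0.0137; groundwater flows toward the south-west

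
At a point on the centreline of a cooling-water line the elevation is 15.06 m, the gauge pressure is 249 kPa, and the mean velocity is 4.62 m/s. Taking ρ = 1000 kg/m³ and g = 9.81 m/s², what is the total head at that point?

Pressure head ψ = P/(ρg) = 249×1000 / (1000 × 9.81) = 25.38 m.
Velocity head = v²/(2g) = 4.62² / (2 × 9.81) = 1.088 m.
h = z + ψ + v²/(2g) = 15.06 + 25.38 + 1.088 = 41.53 m.

h ≈ 41.53 m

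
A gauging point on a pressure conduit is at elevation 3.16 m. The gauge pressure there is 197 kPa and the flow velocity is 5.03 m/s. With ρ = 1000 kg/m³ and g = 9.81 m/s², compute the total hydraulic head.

h ≈ 24.53 m

Pressure head ψ = P/(ρg) = 197×1000 / (1000 × 9.81) = 20.08 m.
Velocity head = v²/(2g) = 5.03² / (2 × 9.81) = 1.290 m.
h = z + ψ + v²/(2g) = 3.16 + 20.08 + 1.290 = 24.53 m.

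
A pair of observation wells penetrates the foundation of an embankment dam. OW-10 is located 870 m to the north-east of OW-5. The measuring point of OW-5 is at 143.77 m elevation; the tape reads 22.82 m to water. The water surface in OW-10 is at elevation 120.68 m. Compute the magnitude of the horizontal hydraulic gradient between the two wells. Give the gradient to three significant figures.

Total head at OW-5: h = 143.77 − 22.82 = 120.95 m.
Total head at OW-10: h = 120.68 m (water level in the piezometer is the total head).
Head difference: h(OW-5) − h(OW-10) = 120.95 − 120.68 = 0.27 m.
Hydraulic gradient: i = |Δh| / L = 0.27 / 870 = 0.000310.

i ≈ 0.000310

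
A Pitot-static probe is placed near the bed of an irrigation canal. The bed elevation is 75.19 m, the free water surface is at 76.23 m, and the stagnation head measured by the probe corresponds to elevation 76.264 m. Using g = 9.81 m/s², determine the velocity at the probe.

v ≈ 0.817 m/s

Near the bed, under hydrostatic conditions, the piezometric head (z + ψ) equals the free-surface elevation, 76.23 m.
Velocity head = total − piezometric = 76.264 − 76.23 = 0.034 m.
v = √(2g·h_v) = √(2 × 9.81 × 0.034) = 0.817 m/s.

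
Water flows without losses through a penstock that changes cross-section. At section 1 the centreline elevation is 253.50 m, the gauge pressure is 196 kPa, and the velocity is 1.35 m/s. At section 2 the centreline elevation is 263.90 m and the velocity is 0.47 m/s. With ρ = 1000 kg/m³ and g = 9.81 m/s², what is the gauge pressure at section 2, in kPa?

P₂ ≈ 94.8 kPa

Pressure head at 1: ψ₁ = P₁/(ρg) = 196×1000 / (1000 × 9.81) = 19.98 m.
Velocity heads: v₁²/2g = 1.35²/19.62 = 0.093 m; v₂²/2g = 0.47²/19.62 = 0.011 m.
Total head H = z₁ + ψ₁ + v₁²/2g = 253.50 + 19.98 + 0.093 = 273.57 m.
ψ₂ = H − z₂ − v₂²/2g = 273.57 − 263.90 − 0.011 = 9.66 m.
P₂ = ρgψ₂ = 1000 × 9.81 × 9.66 ≈ 94.8 kPa.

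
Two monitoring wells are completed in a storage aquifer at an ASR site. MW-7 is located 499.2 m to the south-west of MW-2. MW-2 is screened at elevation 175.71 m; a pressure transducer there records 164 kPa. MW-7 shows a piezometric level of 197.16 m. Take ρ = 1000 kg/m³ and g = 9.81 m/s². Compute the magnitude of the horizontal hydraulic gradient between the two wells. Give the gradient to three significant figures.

i ≈ 0.00948

Pressure head at MW-2: ψ = P/(ρg) = 164×1000 / (1000 × 9.81) = 16.72 m.
Total head at MW-2: h = z + ψ = 175.71 + 16.72 = 192.43 m.
Total head at MW-7: h = 197.16 m (water level in the piezometer is the total head).
Head difference: h(MW-2) − h(MW-7) = 192.43 − 197.16 = -4.73 m.
Hydraulic gradient: i = |Δh| / L = 4.73 / 499.2 = 0.00948.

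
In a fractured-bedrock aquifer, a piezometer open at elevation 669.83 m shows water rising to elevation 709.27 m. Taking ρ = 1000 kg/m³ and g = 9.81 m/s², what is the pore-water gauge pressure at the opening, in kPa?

Pressure head ψ = h − z = 709.27 − 669.83 = 39.44 m.
P = ρgψ = 1000 × 9.81 × 39.44 = 386906 Pa ≈ 387 kPa.

P ≈ 387 kPa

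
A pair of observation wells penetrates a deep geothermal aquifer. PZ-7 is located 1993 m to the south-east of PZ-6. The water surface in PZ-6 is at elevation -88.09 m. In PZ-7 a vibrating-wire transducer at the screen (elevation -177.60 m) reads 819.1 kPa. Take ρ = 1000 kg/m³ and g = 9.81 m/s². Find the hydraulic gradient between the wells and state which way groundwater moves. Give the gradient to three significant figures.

i ≈ 0.00302; groundwater flows toward the south-east

Total head at PZ-6: h = -88.09 m (water level in the piezometer is the total head).
Pressure head at PZ-7: ψ = P/(ρg) = 819.1×1000 / (1000 × 9.81) = 83.50 m.
Total head at PZ-7: h = z + ψ = -177.60 + 83.50 = -94.10 m.
Head difference: h(PZ-6) − h(PZ-7) = -88.09 − (-94.10) = 6.01 m.
Hydraulic gradient: i = |Δh| / L = 6.01 / 1993 = 0.00302.
Flow is from higher to lower head: from PZ-6 toward PZ-7, i.e. toward the south-east.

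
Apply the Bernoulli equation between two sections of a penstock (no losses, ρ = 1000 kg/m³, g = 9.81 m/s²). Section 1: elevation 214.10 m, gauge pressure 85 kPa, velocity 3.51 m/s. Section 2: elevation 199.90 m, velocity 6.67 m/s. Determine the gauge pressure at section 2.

Pressure head at 1: ψ₁ = P₁/(ρg) = 85×1000 / (1000 × 9.81) = 8.66 m.
Velocity heads: v₁²/2g = 3.51²/19.62 = 0.628 m; v₂²/2g = 6.67²/19.62 = 2.268 m.
Total head H = z₁ + ψ₁ + v₁²/2g = 214.10 + 8.66 + 0.628 = 223.39 m.
ψ₂ = H − z₂ − v₂²/2g = 223.39 − 199.90 − 2.268 = 21.22 m.
P₂ = ρgψ₂ = 1000 × 9.81 × 21.22 ≈ 208 kPa.

P₂ ≈ 208 kPa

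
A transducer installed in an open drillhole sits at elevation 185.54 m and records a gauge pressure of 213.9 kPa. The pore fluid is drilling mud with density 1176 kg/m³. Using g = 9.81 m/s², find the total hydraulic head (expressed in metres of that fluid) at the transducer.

ψ = P/(ρg) = 213.9×1000 / (1176 × 9.81) = 18.54 m.
h = z + ψ = 185.54 + 18.54 = 204.08 m.

h ≈ 204.08 m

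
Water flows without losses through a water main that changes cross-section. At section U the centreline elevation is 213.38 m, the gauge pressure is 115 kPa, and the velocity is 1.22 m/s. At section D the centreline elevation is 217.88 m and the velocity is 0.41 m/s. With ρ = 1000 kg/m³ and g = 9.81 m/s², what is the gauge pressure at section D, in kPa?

P₂ ≈ 71.5 kPa

Pressure head at U: ψ₁ = P₁/(ρg) = 115×1000 / (1000 × 9.81) = 11.72 m.
Velocity heads: v₁²/2g = 1.22²/19.62 = 0.076 m; v₂²/2g = 0.41²/19.62 = 0.009 m.
Total head H = z₁ + ψ₁ + v₁²/2g = 213.38 + 11.72 + 0.076 = 225.18 m.
ψ₂ = H − z₂ − v₂²/2g = 225.18 − 217.88 − 0.009 = 7.29 m.
P₂ = ρgψ₂ = 1000 × 9.81 × 7.29 ≈ 71.5 kPa.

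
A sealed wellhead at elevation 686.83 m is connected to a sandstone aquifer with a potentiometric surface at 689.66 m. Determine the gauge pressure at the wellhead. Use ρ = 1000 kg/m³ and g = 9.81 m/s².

Head above the cap: Δh = 689.66 − 686.83 = 2.83 m.
P = ρgΔh = 1000 × 9.81 × 2.83 = 27762 Pa ≈ 27.8 kPa.

P ≈ 27.8 kPa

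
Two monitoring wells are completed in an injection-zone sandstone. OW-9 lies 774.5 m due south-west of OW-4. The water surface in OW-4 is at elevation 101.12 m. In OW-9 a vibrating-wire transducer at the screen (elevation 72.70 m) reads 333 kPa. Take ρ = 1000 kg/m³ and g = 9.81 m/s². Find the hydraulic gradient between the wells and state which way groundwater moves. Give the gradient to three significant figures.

i ≈ 0.00713; groundwater flows toward the north-east

Total head at OW-4: h = 101.12 m (water level in the piezometer is the total head).
Pressure head at OW-9: ψ = P/(ρg) = 333×1000 / (1000 × 9.81) = 33.94 m.
Total head at OW-9: h = z + ψ = 72.70 + 33.94 = 106.64 m.
Head difference: h(OW-4) − h(OW-9) = 101.12 − 106.64 = -5.52 m.
Hydraulic gradient: i = |Δh| / L = 5.52 / 774.5 = 0.00713.
Flow is from higher to lower head: from OW-9 toward OW-4, i.e. toward the north-east.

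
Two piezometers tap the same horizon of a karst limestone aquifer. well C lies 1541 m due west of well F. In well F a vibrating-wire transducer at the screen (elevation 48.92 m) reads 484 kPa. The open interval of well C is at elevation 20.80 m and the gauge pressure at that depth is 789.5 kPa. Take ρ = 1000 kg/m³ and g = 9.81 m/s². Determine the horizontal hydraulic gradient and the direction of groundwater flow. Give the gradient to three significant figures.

Pressure head at well F: ψ = P/(ρg) = 484×1000 / (1000 × 9.81) = 49.34 m.
Total head at well F: h = z + ψ = 48.92 + 49.34 = 98.26 m.
Pressure head at well C: ψ = P/(ρg) = 789.5×1000 / (1000 × 9.81) = 80.48 m.
Total head at well C: h = z + ψ = 20.80 + 80.48 = 101.28 m.
Head difference: h(well F) − h(well C) = 98.26 − 101.28 = -3.02 m.
Hydraulic gradient: i = |Δh| / L = 3.02 / 1541 = 0.00196.
Flow is from higher to lower head: from well C toward well F, i.e. toward the east.

i ≈ 0.00196; groundwater flows toward the east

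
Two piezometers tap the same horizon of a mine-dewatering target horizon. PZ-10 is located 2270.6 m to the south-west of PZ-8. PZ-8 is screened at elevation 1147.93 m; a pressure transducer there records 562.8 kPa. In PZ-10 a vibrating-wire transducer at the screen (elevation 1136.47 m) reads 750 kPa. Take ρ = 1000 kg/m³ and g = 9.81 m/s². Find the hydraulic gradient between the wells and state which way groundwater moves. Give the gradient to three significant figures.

i ≈ 0.00336; groundwater flows toward the north-east

Pressure head at PZ-8: ψ = P/(ρg) = 562.8×1000 / (1000 × 9.81) = 57.37 m.
Total head at PZ-8: h = z + ψ = 1147.93 + 57.37 = 1205.30 m.
Pressure head at PZ-10: ψ = P/(ρg) = 750×1000 / (1000 × 9.81) = 76.45 m.
Total head at PZ-10: h = z + ψ = 1136.47 + 76.45 = 1212.92 m.
Head difference: h(PZ-8) − h(PZ-10) = 1205.30 − 1212.92 = -7.62 m.
Hydraulic gradient: i = |Δh| / L = 7.62 / 2270.6 = 0.00336.
Flow is from higher to lower head: from PZ-10 toward PZ-8, i.e. toward the north-east.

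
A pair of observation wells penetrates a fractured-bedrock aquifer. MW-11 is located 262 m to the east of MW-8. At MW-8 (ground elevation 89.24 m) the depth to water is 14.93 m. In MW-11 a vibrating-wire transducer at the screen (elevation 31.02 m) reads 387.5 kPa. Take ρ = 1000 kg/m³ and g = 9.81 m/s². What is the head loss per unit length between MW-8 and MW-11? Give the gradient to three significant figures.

i ≈ 0.0145 m/m

Total head at MW-8: h = 89.24 − 14.93 = 74.31 m.
Pressure head at MW-11: ψ = P/(ρg) = 387.5×1000 / (1000 × 9.81) = 39.50 m.
Total head at MW-11: h = z + ψ = 31.02 + 39.50 = 70.52 m.
Head difference: h(MW-8) − h(MW-11) = 74.31 − 70.52 = 3.79 m.
Hydraulic gradient: i = |Δh| / L = 3.79 / 262 = 0.0145.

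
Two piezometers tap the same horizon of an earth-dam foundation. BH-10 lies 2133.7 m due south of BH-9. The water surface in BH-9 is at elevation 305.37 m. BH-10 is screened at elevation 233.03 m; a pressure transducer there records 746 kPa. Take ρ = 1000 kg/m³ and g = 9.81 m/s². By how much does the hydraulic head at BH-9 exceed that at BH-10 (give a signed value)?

Total head at BH-9: h = 305.37 m (water level in the piezometer is the total head).
Pressure head at BH-10: ψ = P/(ρg) = 746×1000 / (1000 × 9.81) = 76.04 m.
Total head at BH-10: h = z + ψ = 233.03 + 76.04 = 309.07 m.
Head difference: h(BH-9) − h(BH-10) = 305.37 − 309.07 = -3.70 m.

Δh ≈ -3.70 m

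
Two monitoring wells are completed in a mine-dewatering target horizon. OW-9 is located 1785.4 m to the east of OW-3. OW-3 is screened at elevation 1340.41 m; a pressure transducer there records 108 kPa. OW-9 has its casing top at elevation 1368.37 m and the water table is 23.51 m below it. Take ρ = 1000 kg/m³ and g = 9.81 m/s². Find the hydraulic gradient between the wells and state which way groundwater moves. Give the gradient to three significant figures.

i ≈ 0.00367; groundwater flows toward the east

Pressure head at OW-3: ψ = P/(ρg) = 108×1000 / (1000 × 9.81) = 11.01 m.
Total head at OW-3: h = z + ψ = 1340.41 + 11.01 = 1351.42 m.
Total head at OW-9: h = 1368.37 − 23.51 = 1344.86 m.
Head difference: h(OW-3) − h(OW-9) = 1351.42 − 1344.86 = 6.56 m.
Hydraulic gradient: i = |Δh| / L = 6.56 / 1785.4 = 0.00367.
Flow is from higher to lower head: from OW-3 toward OW-9, i.e. toward the east.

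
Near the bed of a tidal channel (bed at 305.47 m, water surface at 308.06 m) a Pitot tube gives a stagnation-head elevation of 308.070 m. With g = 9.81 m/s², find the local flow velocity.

v ≈ 0.443 m/s

Near the bed, under hydrostatic conditions, the piezometric head (z + ψ) equals the free-surface elevation, 308.06 m.
Velocity head = total − piezometric = 308.070 − 308.06 = 0.010 m.
v = √(2g·h_v) = √(2 × 9.81 × 0.010) = 0.443 m/s.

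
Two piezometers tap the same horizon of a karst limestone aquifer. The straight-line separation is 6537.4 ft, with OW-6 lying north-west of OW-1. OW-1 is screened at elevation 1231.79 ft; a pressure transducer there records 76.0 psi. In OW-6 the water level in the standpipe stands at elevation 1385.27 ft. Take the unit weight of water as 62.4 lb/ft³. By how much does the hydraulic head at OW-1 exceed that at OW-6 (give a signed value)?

Pressure head at OW-1: ψ = 144·P/γ = 144 × 76.0 / 62.4 = 175.38 ft.
Total head at OW-1: h = z + ψ = 1231.79 + 175.38 = 1407.17 ft.
Total head at OW-6: h = 1385.27 ft (water level in the piezometer is the total head).
Head difference: h(OW-1) − h(OW-6) = 1407.17 − 1385.27 = 21.90 ft.

Δh ≈ 21.90 ft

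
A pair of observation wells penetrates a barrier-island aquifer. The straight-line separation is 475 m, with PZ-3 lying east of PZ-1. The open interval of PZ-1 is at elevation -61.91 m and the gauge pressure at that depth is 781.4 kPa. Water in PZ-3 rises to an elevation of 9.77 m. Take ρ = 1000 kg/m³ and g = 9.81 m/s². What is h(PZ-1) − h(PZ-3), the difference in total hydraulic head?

Pressure head at PZ-1: ψ = P/(ρg) = 781.4×1000 / (1000 × 9.81) = 79.65 m.
Total head at PZ-1: h = z + ψ = -61.91 + 79.65 = 17.74 m.
Total head at PZ-3: h = 9.77 m (water level in the piezometer is the total head).
Head difference: h(PZ-1) − h(PZ-3) = 17.74 − 9.77 = 7.97 m.

Δh ≈ 7.97 m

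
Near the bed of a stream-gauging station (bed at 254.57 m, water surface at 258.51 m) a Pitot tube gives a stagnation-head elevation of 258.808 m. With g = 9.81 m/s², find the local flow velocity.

Near the bed, under hydrostatic conditions, the piezometric head (z + ψ) equals the free-surface elevation, 258.51 m.
Velocity head = total − piezometric = 258.808 − 258.51 = 0.298 m.
v = √(2g·h_v) = √(2 × 9.81 × 0.298) = 2.42 m/s.

v ≈ 2.42 m/s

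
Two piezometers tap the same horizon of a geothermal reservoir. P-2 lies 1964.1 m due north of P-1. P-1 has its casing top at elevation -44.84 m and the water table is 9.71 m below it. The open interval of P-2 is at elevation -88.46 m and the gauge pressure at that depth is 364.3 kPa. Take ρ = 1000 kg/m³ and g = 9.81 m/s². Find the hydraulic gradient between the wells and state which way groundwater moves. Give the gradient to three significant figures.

Total head at P-1: h = -44.84 − 9.71 = -54.55 m.
Pressure head at P-2: ψ = P/(ρg) = 364.3×1000 / (1000 × 9.81) = 37.14 m.
Total head at P-2: h = z + ψ = -88.46 + 37.14 = -51.32 m.
Head difference: h(P-1) − h(P-2) = -54.55 − (-51.32) = -3.23 m.
Hydraulic gradient: i = |Δh| / L = 3.23 / 1964.1 = 0.00164.
Flow is from higher to lower head: from P-2 toward P-1, i.e. toward the south.

i ≈ 0.00164; groundwater flows toward the south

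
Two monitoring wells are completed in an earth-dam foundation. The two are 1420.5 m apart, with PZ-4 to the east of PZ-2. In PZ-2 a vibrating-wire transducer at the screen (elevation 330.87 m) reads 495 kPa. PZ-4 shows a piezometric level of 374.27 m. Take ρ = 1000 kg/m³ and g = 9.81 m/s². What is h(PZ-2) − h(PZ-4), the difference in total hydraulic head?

Δh ≈ 7.06 m

Pressure head at PZ-2: ψ = P/(ρg) = 495×1000 / (1000 × 9.81) = 50.46 m.
Total head at PZ-2: h = z + ψ = 330.87 + 50.46 = 381.33 m.
Total head at PZ-4: h = 374.27 m (water level in the piezometer is the total head).
Head difference: h(PZ-2) − h(PZ-4) = 381.33 − 374.27 = 7.06 m.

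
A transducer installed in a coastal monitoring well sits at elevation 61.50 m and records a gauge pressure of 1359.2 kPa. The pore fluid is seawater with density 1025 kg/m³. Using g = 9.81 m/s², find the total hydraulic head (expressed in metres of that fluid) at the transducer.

h ≈ 196.67 m

ψ = P/(ρg) = 1359.2×1000 / (1025 × 9.81) = 135.17 m.
h = z + ψ = 61.50 + 135.17 = 196.67 m.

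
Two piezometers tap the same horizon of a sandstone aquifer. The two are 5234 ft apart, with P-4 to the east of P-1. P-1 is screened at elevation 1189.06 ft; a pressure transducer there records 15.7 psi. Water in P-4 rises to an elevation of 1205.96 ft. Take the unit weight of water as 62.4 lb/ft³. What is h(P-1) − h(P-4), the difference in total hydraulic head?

Δh ≈ 19.33 ft

Pressure head at P-1: ψ = 144·P/γ = 144 × 15.7 / 62.4 = 36.23 ft.
Total head at P-1: h = z + ψ = 1189.06 + 36.23 = 1225.29 ft.
Total head at P-4: h = 1205.96 ft (water level in the piezometer is the total head).
Head difference: h(P-1) − h(P-4) = 1225.29 − 1205.96 = 19.33 ft.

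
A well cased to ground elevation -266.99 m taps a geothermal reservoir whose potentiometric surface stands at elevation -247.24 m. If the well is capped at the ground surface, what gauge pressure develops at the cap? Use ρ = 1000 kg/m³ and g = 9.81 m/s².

P ≈ 194 kPa

Head above the cap: Δh = -247.24 − (-266.99) = 19.75 m.
P = ρgΔh = 1000 × 9.81 × 19.75 = 193748 Pa ≈ 194 kPa.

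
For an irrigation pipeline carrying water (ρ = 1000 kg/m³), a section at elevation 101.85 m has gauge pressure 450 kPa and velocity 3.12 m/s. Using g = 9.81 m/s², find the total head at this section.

h ≈ 148.22 m

Pressure head ψ = P/(ρg) = 450×1000 / (1000 × 9.81) = 45.87 m.
Velocity head = v²/(2g) = 3.12² / (2 × 9.81) = 0.496 m.
h = z + ψ + v²/(2g) = 101.85 + 45.87 + 0.496 = 148.22 m.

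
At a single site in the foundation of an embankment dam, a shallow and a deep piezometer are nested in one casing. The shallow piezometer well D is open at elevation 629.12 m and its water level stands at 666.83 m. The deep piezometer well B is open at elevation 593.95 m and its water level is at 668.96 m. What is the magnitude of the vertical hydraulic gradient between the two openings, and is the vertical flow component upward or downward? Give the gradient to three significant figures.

|i_v| ≈ 0.0606; vertical flow is upward

Total head at well D: h = 666.83 m (water level in the standpipe).
Total head at well B: h = 668.96 m.
Δh = h(well D) − h(well B) = 666.83 − 668.96 = -2.13 m.
Vertical separation Δz = 629.12 − 593.95 = 35.17 m.
|i_v| = |Δh| / Δz = 2.13 / 35.17 = 0.0606.
Head is higher in the deep piezometer, so vertical flow is upward (discharge condition).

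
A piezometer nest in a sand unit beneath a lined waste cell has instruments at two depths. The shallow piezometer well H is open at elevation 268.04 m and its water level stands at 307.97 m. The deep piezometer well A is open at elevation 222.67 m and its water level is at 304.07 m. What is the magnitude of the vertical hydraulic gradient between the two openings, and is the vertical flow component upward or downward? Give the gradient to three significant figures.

Total head at well H: h = 307.97 m (water level in the standpipe).
Total head at well A: h = 304.07 m.
Δh = h(well H) − h(well A) = 307.97 − 304.07 = 3.90 m.
Vertical separation Δz = 268.04 − 222.67 = 45.37 m.
|i_v| = |Δh| / Δz = 3.90 / 45.37 = 0.0860.
Head is higher in the shallow piezometer, so vertical flow is downward (recharge condition).

|i_v| ≈ 0.0860; vertical flow is downward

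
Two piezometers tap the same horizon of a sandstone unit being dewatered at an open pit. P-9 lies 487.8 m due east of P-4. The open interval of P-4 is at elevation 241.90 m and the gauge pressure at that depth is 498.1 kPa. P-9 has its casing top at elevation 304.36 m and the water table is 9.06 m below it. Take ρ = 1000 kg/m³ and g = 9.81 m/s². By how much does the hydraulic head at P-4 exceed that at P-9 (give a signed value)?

Δh ≈ -2.63 m

Pressure head at P-4: ψ = P/(ρg) = 498.1×1000 / (1000 × 9.81) = 50.77 m.
Total head at P-4: h = z + ψ = 241.90 + 50.77 = 292.67 m.
Total head at P-9: h = 304.36 − 9.06 = 295.30 m.
Head difference: h(P-4) − h(P-9) = 292.67 − 295.30 = -2.63 m.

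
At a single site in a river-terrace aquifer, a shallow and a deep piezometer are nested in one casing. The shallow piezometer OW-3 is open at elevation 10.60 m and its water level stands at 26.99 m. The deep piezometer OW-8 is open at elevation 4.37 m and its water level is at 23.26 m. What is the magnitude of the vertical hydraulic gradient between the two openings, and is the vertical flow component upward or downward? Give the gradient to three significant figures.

|i_v| ≈ 0.599; vertical flow is downward

Total head at OW-3: h = 26.99 m (water level in the standpipe).
Total head at OW-8: h = 23.26 m.
Δh = h(OW-3) − h(OW-8) = 26.99 − 23.26 = 3.73 m.
Vertical separation Δz = 10.60 − 4.37 = 6.23 m.
|i_v| = |Δh| / Δz = 3.73 / 6.23 = 0.599.
Head is higher in the shallow piezometer, so vertical flow is downward (recharge condition).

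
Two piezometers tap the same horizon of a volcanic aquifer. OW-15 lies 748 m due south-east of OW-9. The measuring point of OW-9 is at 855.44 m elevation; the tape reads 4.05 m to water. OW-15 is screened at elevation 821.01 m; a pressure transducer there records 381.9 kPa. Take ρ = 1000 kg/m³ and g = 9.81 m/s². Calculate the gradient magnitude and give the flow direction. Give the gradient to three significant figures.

i ≈ 0.0114; groundwater flows toward the north-west

Total head at OW-9: h = 855.44 − 4.05 = 851.39 m.
Pressure head at OW-15: ψ = P/(ρg) = 381.9×1000 / (1000 × 9.81) = 38.93 m.
Total head at OW-15: h = z + ψ = 821.01 + 38.93 = 859.94 m.
Head difference: h(OW-9) − h(OW-15) = 851.39 − 859.94 = -8.55 m.
Hydraulic gradient: i = |Δh| / L = 8.55 / 748 = 0.0114.
Flow is from higher to lower head: from OW-15 toward OW-9, i.e. toward the north-west.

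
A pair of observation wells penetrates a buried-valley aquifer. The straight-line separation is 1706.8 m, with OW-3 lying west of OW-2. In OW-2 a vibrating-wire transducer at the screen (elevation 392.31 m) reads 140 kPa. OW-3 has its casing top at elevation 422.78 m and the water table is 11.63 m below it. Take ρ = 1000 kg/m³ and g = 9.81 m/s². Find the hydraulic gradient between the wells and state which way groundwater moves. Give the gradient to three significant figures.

Pressure head at OW-2: ψ = P/(ρg) = 140×1000 / (1000 × 9.81) = 14.27 m.
Total head at OW-2: h = z + ψ = 392.31 + 14.27 = 406.58 m.
Total head at OW-3: h = 422.78 − 11.63 = 411.15 m.
Head difference: h(OW-2) − h(OW-3) = 406.58 − 411.15 = -4.57 m.
Hydraulic gradient: i = |Δh| / L = 4.57 / 1706.8 = 0.00268.
Flow is from higher to lower head: from OW-3 toward OW-2, i.e. toward the east.

i ≈ 0.00268; groundwater flows toward the east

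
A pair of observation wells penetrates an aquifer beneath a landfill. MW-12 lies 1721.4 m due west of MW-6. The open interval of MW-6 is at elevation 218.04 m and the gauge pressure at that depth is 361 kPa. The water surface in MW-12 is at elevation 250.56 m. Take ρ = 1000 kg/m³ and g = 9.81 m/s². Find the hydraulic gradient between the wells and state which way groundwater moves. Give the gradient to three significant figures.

Pressure head at MW-6: ψ = P/(ρg) = 361×1000 / (1000 × 9.81) = 36.80 m.
Total head at MW-6: h = z + ψ = 218.04 + 36.80 = 254.84 m.
Total head at MW-12: h = 250.56 m (water level in the piezometer is the total head).
Head difference: h(MW-6) − h(MW-12) = 254.84 − 250.56 = 4.28 m.
Hydraulic gradient: i = |Δh| / L = 4.28 / 1721.4 = 0.00249.
Flow is from higher to lower head: from MW-6 toward MW-12, i.e. toward the west.

i ≈ 0.00249; groundwater flows toward the west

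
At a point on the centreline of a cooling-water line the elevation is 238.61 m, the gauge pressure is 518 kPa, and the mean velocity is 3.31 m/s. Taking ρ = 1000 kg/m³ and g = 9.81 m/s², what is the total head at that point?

h ≈ 291.97 m

Pressure head ψ = P/(ρg) = 518×1000 / (1000 × 9.81) = 52.80 m.
Velocity head = v²/(2g) = 3.31² / (2 × 9.81) = 0.558 m.
h = z + ψ + v²/(2g) = 238.61 + 52.80 + 0.558 = 291.97 m.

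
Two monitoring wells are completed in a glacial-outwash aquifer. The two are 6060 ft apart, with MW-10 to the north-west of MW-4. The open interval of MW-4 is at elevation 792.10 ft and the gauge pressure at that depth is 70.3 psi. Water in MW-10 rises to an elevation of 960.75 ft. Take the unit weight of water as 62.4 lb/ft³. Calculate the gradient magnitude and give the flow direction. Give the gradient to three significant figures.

i ≈ 0.00106; groundwater flows toward the south-east

Pressure head at MW-4: ψ = 144·P/γ = 144 × 70.3 / 62.4 = 162.23 ft.
Total head at MW-4: h = z + ψ = 792.10 + 162.23 = 954.33 ft.
Total head at MW-10: h = 960.75 ft (water level in the piezometer is the total head).
Head difference: h(MW-4) − h(MW-10) = 954.33 − 960.75 = -6.42 ft.
Hydraulic gradient: i = |Δh| / L = 6.42 / 6060 = 0.00106.
Flow is from higher to lower head: from MW-10 toward MW-4, i.e. toward the south-east.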